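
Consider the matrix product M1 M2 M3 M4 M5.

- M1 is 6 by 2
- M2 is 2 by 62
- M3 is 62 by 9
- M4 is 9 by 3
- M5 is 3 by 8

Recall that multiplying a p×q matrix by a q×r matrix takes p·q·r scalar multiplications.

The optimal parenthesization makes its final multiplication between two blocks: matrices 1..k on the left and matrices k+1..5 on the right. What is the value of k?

Adjacent pairs: M1M2 = 6·2·62 = 744; M2M3 = 2·62·9 = 1116; M3M4 = 62·9·3 = 1674; M4M5 = 9·3·8 = 216.
Length 3: M1..M3: k=1: 0+1116+6·2·9=1224; k=2: 744+0+6·62·9=4092 → min 1224 | M2..M4: k=2: 0+1674+2·62·3=2046; k=3: 1116+0+2·9·3=1170 → min 1170 | M3..M5: k=3: 0+216+62·9·8=4680; k=4: 1674+0+62·3·8=3162 → min 3162.
Length 4: M1..M4: k=1: 0+1170+6·2·3=1206; k=2: 744+1674+6·62·3=3534; k=3: 1224+0+6·9·3=1386 → min 1206 | M2..M5: k=2: 0+3162+2·62·8=4154; k=3: 1116+216+2·9·8=1476; k=4: 1170+0+2·3·8=1218 → min 1218.
Top-level splits: k=1: (M1..M1)·(M2..M5) → 0+1218+6·2·8 = 1314; k=2: (M1..M2)·(M3..M5) → 744+3162+6·62·8 = 6882; k=3: (M1..M3)·(M4..M5) → 1224+216+6·9·8 = 1872; k=4: (M1..M4)·(M5..M5) → 1206+0+6·3·8 = 1350.
Best split is after M1, i.e. k = 1.

1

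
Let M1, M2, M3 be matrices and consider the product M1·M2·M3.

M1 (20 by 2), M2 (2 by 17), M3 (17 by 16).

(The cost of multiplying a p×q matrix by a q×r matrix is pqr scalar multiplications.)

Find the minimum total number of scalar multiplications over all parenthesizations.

1184

Order (M1·(M2·M3)): (M2·M3): 2×17 by 17×16 → 2×16, cost 2·17·16 = 544; (M1·(M2·M3)): 20×2 by 2×16 → 20×16, cost 20·2·16 = 640; cumulative 1184. Total 1184.
Order ((M1·M2)·M3): (M1·M2): 20×2 by 2×17 → 20×17, cost 20·2·17 = 680; ((M1·M2)·M3): 20×17 by 17×16 → 20×16, cost 20·17·16 = 5440; cumulative 6120. Total 6120.
Minimum: 1184.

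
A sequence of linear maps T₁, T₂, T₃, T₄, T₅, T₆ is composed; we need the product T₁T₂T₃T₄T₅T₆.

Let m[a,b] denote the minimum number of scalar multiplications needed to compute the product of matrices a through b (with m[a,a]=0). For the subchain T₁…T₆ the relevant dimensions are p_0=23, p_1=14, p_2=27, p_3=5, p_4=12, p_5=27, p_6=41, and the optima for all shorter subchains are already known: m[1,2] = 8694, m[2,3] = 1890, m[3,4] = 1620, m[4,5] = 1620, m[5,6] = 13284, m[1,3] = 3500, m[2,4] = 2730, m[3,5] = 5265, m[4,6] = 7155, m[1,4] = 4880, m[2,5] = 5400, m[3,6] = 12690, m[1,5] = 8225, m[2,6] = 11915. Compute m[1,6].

15370

m[1,6] = min over k∈[1,5] of m[1,k]+m[k+1,6]+p_{0}·p_k·p_{6}.
k=1: 0 + 11915 + 23·14·41 = 25117; k=2: 8694 + 12690 + 23·27·41 = 46845; k=3: 3500 + 7155 + 23·5·41 = 15370; k=4: 4880 + 13284 + 23·12·41 = 29480; k=5: 8225 + 0 + 23·27·41 = 33686.
Minimum: 15370 at k=3.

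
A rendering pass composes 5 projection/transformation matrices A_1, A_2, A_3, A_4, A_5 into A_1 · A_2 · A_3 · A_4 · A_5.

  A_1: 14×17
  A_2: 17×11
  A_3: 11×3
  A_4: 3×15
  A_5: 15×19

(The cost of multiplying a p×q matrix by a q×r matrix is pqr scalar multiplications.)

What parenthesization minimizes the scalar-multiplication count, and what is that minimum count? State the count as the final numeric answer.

Adjacent pairs: A_1A_2 = 14·17·11 = 2618; A_2A_3 = 17·11·3 = 561; A_3A_4 = 11·3·15 = 495; A_4A_5 = 3·15·19 = 855.
Length 3: A_1..A_3: k=1: 0+561+14·17·3=1275; k=2: 2618+0+14·11·3=3080 → min 1275 | A_2..A_4: k=2: 0+495+17·11·15=3300; k=3: 561+0+17·3·15=1326 → min 1326 | A_3..A_5: k=3: 0+855+11·3·19=1482; k=4: 495+0+11·15·19=3630 → min 1482.
Length 4: A_1..A_4: k=1: 0+1326+14·17·15=4896; k=2: 2618+495+14·11·15=5423; k=3: 1275+0+14·3·15=1905 → min 1905 | A_2..A_5: k=2: 0+1482+17·11·19=5035; k=3: 561+855+17·3·19=2385; k=4: 1326+0+17·15·19=6171 → min 2385.
Length 5: A_1..A_5: k=1: 0+2385+14·17·19=6907; k=2: 2618+1482+14·11·19=7026; k=3: 1275+855+14·3·19=2928; k=4: 1905+0+14·15·19=5895 → min 2928.
Optimal parenthesization: ((A_1 · (A_2 · A_3)) · (A_4 · A_5)) with cost 2928.

2928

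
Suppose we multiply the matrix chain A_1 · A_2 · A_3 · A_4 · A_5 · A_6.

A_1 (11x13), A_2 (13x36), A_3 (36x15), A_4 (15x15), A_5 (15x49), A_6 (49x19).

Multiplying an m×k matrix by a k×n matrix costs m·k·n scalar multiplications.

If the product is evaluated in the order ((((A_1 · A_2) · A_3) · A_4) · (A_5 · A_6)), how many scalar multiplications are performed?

(A_1 · A_2): 11×13 by 13×36 → 11×36, cost 11·13·36 = 5148
((A_1 · A_2) · A_3): 11×36 by 36×15 → 11×15, cost 11·36·15 = 5940; cumulative 11088
(((A_1 · A_2) · A_3) · A_4): 11×15 by 15×15 → 11×15, cost 11·15·15 = 2475; cumulative 13563
(A_5 · A_6): 15×49 by 49×19 → 15×19, cost 15·49·19 = 13965
((((A_1 · A_2) · A_3) · A_4) · (A_5 · A_6)): 11×15 by 15×19 → 11×19, cost 11·15·19 = 3135; cumulative 30663
Total: 30663 scalar multiplications.

30663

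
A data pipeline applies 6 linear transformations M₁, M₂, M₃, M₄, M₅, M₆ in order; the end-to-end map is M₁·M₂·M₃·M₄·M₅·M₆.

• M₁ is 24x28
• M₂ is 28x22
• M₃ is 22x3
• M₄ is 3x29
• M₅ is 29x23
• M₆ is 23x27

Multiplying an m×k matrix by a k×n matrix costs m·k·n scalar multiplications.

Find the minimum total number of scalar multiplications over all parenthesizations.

Adjacent pairs: M₁M₂ = 24·28·22 = 14784; M₂M₃ = 28·22·3 = 1848; M₃M₄ = 22·3·29 = 1914; M₄M₅ = 3·29·23 = 2001; M₅M₆ = 29·23·27 = 18009.
Length 3: M₁..M₃: k=1: 0+1848+24·28·3=3864; k=2: 14784+0+24·22·3=16368 → min 3864 | M₂..M₄: k=2: 0+1914+28·22·29=19778; k=3: 1848+0+28·3·29=4284 → min 4284 | M₃..M₅: k=3: 0+2001+22·3·23=3519; k=4: 1914+0+22·29·23=16588 → min 3519 | M₄..M₆: k=4: 0+18009+3·29·27=20358; k=5: 2001+0+3·23·27=3864 → min 3864.
Length 4: M₁..M₄: k=1: 0+4284+24·28·29=23772; k=2: 14784+1914+24·22·29=32010; k=3: 3864+0+24·3·29=5952 → min 5952 | M₂..M₅: k=2: 0+3519+28·22·23=17687; k=3: 1848+2001+28·3·23=5781; k=4: 4284+0+28·29·23=22960 → min 5781 | M₃..M₆: k=3: 0+3864+22·3·27=5646; k=4: 1914+18009+22·29·27=37149; k=5: 3519+0+22·23·27=17181 → min 5646.
Length 5: M₁..M₅: k=1: 0+5781+24·28·23=21237; k=2: 14784+3519+24·22·23=30447; k=3: 3864+2001+24·3·23=7521; k=4: 5952+0+24·29·23=21960 → min 7521 | M₂..M₆: k=2: 0+5646+28·22·27=22278; k=3: 1848+3864+28·3·27=7980; k=4: 4284+18009+28·29·27=44217; k=5: 5781+0+28·23·27=23169 → min 7980.
Length 6: M₁..M₆: k=1: 0+7980+24·28·27=26124; k=2: 14784+5646+24·22·27=34686; k=3: 3864+3864+24·3·27=9672; k=4: 5952+18009+24·29·27=42753; k=5: 7521+0+24·23·27=22425 → min 9672.
Optimal order: ((M₁·(M₂·M₃))·((M₄·M₅)·M₆)) with cost 9672.

9672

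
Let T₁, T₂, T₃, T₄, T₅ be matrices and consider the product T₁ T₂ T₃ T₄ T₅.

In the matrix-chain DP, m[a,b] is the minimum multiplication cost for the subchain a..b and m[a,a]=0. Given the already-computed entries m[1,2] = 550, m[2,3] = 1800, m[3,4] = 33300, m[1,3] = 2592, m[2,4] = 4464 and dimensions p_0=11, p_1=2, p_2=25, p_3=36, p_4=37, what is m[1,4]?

5278

m[1,4] = min over k∈[1,3] of m[1,k]+m[k+1,4]+p_{0}·p_k·p_{4}.
k=1: 0 + 4464 + 11·2·37 = 5278; k=2: 550 + 33300 + 11·25·37 = 44025; k=3: 2592 + 0 + 11·36·37 = 17244.
Minimum: 5278 at k=1.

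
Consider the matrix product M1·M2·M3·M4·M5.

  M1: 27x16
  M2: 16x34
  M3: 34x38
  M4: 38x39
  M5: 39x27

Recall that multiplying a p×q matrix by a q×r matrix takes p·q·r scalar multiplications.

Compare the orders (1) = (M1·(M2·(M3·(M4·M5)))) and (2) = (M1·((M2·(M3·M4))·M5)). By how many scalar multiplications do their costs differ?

Order (1) = (M1·(M2·(M3·(M4·M5)))): (M4·M5): 38×39 by 39×27 → 38×27, cost 38·39·27 = 40014; (M3·(M4·M5)): 34×38 by 38×27 → 34×27, cost 34·38·27 = 34884; cumulative 74898; (M2·(M3·(M4·M5))): 16×34 by 34×27 → 16×27, cost 16·34·27 = 14688; cumulative 89586; (M1·(M2·(M3·(M4·M5)))): 27×16 by 16×27 → 27×27, cost 27·16·27 = 11664; cumulative 101250. Total 101250.
Order (2) = (M1·((M2·(M3·M4))·M5)): (M3·M4): 34×38 by 38×39 → 34×39, cost 34·38·39 = 50388; (M2·(M3·M4)): 16×34 by 34×39 → 16×39, cost 16·34·39 = 21216; cumulative 71604; ((M2·(M3·M4))·M5): 16×39 by 39×27 → 16×27, cost 16·39·27 = 16848; cumulative 88452; (M1·((M2·(M3·M4))·M5)): 27×16 by 16×27 → 27×27, cost 27·16·27 = 11664; cumulative 100116. Total 100116.
Difference: |101250 − 100116| = 1134.

1134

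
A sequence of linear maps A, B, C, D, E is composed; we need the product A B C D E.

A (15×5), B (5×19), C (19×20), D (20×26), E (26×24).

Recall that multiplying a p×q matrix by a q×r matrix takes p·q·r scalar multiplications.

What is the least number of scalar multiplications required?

Adjacent pairs: AB = 15·5·19 = 1425; BC = 5·19·20 = 1900; CD = 19·20·26 = 9880; DE = 20·26·24 = 12480.
Length 3: A..C: k=1: 0+1900+15·5·20=3400; k=2: 1425+0+15·19·20=7125 → min 3400 | B..D: k=2: 0+9880+5·19·26=12350; k=3: 1900+0+5·20·26=4500 → min 4500 | C..E: k=3: 0+12480+19·20·24=21600; k=4: 9880+0+19·26·24=21736 → min 21600.
Length 4: A..D: k=1: 0+4500+15·5·26=6450; k=2: 1425+9880+15·19·26=18715; k=3: 3400+0+15·20·26=11200 → min 6450 | B..E: k=2: 0+21600+5·19·24=23880; k=3: 1900+12480+5·20·24=16780; k=4: 4500+0+5·26·24=7620 → min 7620.
Length 5: A..E: k=1: 0+7620+15·5·24=9420; k=2: 1425+21600+15·19·24=29865; k=3: 3400+12480+15·20·24=23080; k=4: 6450+0+15·26·24=15810 → min 9420.
Optimal order: (A (((B C) D) E)) with cost 9420.

9420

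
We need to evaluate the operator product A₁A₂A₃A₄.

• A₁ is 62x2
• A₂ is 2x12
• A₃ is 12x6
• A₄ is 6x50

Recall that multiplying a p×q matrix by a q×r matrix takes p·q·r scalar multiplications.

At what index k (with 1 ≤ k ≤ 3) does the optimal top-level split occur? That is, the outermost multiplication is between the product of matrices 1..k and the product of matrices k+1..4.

Adjacent pairs: A₁A₂ = 62·2·12 = 1488; A₂A₃ = 2·12·6 = 144; A₃A₄ = 12·6·50 = 3600.
Length 3: A₁..A₃: k=1: 0+144+62·2·6=888; k=2: 1488+0+62·12·6=5952 → min 888 | A₂..A₄: k=2: 0+3600+2·12·50=4800; k=3: 144+0+2·6·50=744 → min 744.
Top-level splits: k=1: (A₁..A₁)·(A₂..A₄) → 0+744+62·2·50 = 6944; k=2: (A₁..A₂)·(A₃..A₄) → 1488+3600+62·12·50 = 42288; k=3: (A₁..A₃)·(A₄..A₄) → 888+0+62·6·50 = 19488.
Best split is after A₁, i.e. k = 1.

1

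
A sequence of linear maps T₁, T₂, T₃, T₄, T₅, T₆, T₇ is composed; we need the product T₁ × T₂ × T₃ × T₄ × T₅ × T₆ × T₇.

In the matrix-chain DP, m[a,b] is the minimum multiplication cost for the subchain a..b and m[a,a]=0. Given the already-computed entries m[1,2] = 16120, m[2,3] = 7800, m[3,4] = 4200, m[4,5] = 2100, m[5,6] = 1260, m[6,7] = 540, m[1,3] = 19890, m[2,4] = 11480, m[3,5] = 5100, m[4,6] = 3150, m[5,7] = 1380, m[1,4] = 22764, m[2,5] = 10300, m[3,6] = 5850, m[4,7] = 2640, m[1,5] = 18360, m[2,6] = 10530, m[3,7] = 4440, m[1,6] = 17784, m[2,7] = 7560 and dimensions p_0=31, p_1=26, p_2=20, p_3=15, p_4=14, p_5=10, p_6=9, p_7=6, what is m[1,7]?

m[1,7] = min over k∈[1,6] of m[1,k]+m[k+1,7]+p_{0}·p_k·p_{7}.
k=1: 0 + 7560 + 31·26·6 = 12396; k=2: 16120 + 4440 + 31·20·6 = 24280; k=3: 19890 + 2640 + 31·15·6 = 25320; k=4: 22764 + 1380 + 31·14·6 = 26748; k=5: 18360 + 540 + 31·10·6 = 20760; k=6: 17784 + 0 + 31·9·6 = 19458.
Minimum: 12396 at k=1.

12396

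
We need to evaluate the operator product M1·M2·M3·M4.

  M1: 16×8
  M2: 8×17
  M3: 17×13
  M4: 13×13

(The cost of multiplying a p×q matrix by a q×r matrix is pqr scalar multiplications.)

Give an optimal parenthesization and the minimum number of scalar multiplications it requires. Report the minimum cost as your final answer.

4784

Adjacent pairs: M1M2 = 16·8·17 = 2176; M2M3 = 8·17·13 = 1768; M3M4 = 17·13·13 = 2873.
Length 3: M1..M3: k=1: 0+1768+16·8·13=3432; k=2: 2176+0+16·17·13=5712 → min 3432 | M2..M4: k=2: 0+2873+8·17·13=4641; k=3: 1768+0+8·13·13=3120 → min 3120.
Length 4: M1..M4: k=1: 0+3120+16·8·13=4784; k=2: 2176+2873+16·17·13=8585; k=3: 3432+0+16·13·13=6136 → min 4784.
Optimal parenthesization: (M1·((M2·M3)·M4)) with cost 4784.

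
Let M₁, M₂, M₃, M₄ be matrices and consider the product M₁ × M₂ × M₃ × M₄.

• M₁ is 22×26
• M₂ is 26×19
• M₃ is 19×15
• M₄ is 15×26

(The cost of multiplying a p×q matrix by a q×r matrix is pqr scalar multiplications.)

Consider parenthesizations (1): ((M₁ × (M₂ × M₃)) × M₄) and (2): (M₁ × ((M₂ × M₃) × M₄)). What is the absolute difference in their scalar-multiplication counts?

7852

Order (1) = ((M₁ × (M₂ × M₃)) × M₄): (M₂ × M₃): 26×19 by 19×15 → 26×15, cost 26·19·15 = 7410; (M₁ × (M₂ × M₃)): 22×26 by 26×15 → 22×15, cost 22·26·15 = 8580; cumulative 15990; ((M₁ × (M₂ × M₃)) × M₄): 22×15 by 15×26 → 22×26, cost 22·15·26 = 8580; cumulative 24570. Total 24570.
Order (2) = (M₁ × ((M₂ × M₃) × M₄)): (M₂ × M₃): 26×19 by 19×15 → 26×15, cost 26·19·15 = 7410; ((M₂ × M₃) × M₄): 26×15 by 15×26 → 26×26, cost 26·15·26 = 10140; cumulative 17550; (M₁ × ((M₂ × M₃) × M₄)): 22×26 by 26×26 → 22×26, cost 22·26·26 = 14872; cumulative 32422. Total 32422.
Difference: |24570 − 32422| = 7852.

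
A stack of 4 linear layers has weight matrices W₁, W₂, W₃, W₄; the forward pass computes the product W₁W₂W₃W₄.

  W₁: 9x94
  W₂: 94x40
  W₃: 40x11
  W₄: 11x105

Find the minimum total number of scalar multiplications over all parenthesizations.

Adjacent pairs: W₁W₂ = 9·94·40 = 33840; W₂W₃ = 94·40·11 = 41360; W₃W₄ = 40·11·105 = 46200.
Length 3: W₁..W₃: k=1: 0+41360+9·94·11=50666; k=2: 33840+0+9·40·11=37800 → min 37800 | W₂..W₄: k=2: 0+46200+94·40·105=441000; k=3: 41360+0+94·11·105=149930 → min 149930.
Length 4: W₁..W₄: k=1: 0+149930+9·94·105=238760; k=2: 33840+46200+9·40·105=117840; k=3: 37800+0+9·11·105=48195 → min 48195.
Optimal order: (((W₁W₂)W₃)W₄) with cost 48195.

48195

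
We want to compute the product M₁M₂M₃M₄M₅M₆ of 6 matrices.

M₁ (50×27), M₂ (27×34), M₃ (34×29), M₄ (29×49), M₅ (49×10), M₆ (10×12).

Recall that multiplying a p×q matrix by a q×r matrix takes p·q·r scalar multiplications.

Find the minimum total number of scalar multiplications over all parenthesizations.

Adjacent pairs: M₁M₂ = 50·27·34 = 45900; M₂M₃ = 27·34·29 = 26622; M₃M₄ = 34·29·49 = 48314; M₄M₅ = 29·49·10 = 14210; M₅M₆ = 49·10·12 = 5880.
Length 3: M₁..M₃: k=1: 0+26622+50·27·29=65772; k=2: 45900+0+50·34·29=95200 → min 65772 | M₂..M₄: k=2: 0+48314+27·34·49=93296; k=3: 26622+0+27·29·49=64989 → min 64989 | M₃..M₅: k=3: 0+14210+34·29·10=24070; k=4: 48314+0+34·49·10=64974 → min 24070 | M₄..M₆: k=4: 0+5880+29·49·12=22932; k=5: 14210+0+29·10·12=17690 → min 17690.
Length 4: M₁..M₄: k=1: 0+64989+50·27·49=131139; k=2: 45900+48314+50·34·49=177514; k=3: 65772+0+50·29·49=136822 → min 131139 | M₂..M₅: k=2: 0+24070+27·34·10=33250; k=3: 26622+14210+27·29·10=48662; k=4: 64989+0+27·49·10=78219 → min 33250 | M₃..M₆: k=3: 0+17690+34·29·12=29522; k=4: 48314+5880+34·49·12=74186; k=5: 24070+0+34·10·12=28150 → min 28150.
Length 5: M₁..M₅: k=1: 0+33250+50·27·10=46750; k=2: 45900+24070+50·34·10=86970; k=3: 65772+14210+50·29·10=94482; k=4: 131139+0+50·49·10=155639 → min 46750 | M₂..M₆: k=2: 0+28150+27·34·12=39166; k=3: 26622+17690+27·29·12=53708; k=4: 64989+5880+27·49·12=86745; k=5: 33250+0+27·10·12=36490 → min 36490.
Length 6: M₁..M₆: k=1: 0+36490+50·27·12=52690; k=2: 45900+28150+50·34·12=94450; k=3: 65772+17690+50·29·12=100862; k=4: 131139+5880+50·49·12=166419; k=5: 46750+0+50·10·12=52750 → min 52690.
Optimal order: (M₁((M₂(M₃(M₄M₅)))M₆)) with cost 52690.

52690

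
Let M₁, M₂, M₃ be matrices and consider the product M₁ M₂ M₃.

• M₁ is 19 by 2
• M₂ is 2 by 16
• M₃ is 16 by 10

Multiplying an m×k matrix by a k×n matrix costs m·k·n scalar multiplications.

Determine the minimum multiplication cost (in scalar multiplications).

Order (M₁ (M₂ M₃)): (M₂ M₃): 2×16 by 16×10 → 2×10, cost 2·16·10 = 320; (M₁ (M₂ M₃)): 19×2 by 2×10 → 19×10, cost 19·2·10 = 380; cumulative 700. Total 700.
Order ((M₁ M₂) M₃): (M₁ M₂): 19×2 by 2×16 → 19×16, cost 19·2·16 = 608; ((M₁ M₂) M₃): 19×16 by 16×10 → 19×10, cost 19·16·10 = 3040; cumulative 3648. Total 3648.
Minimum: 700.

700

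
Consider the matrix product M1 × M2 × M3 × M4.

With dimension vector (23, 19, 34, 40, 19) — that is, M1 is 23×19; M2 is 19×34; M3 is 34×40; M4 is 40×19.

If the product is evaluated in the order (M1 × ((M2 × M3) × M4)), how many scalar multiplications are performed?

48583

(M2 × M3): 19×34 by 34×40 → 19×40, cost 19·34·40 = 25840
((M2 × M3) × M4): 19×40 by 40×19 → 19×19, cost 19·40·19 = 14440; cumulative 40280
(M1 × ((M2 × M3) × M4)): 23×19 by 19×19 → 23×19, cost 23·19·19 = 8303; cumulative 48583
Total: 48583 scalar multiplications.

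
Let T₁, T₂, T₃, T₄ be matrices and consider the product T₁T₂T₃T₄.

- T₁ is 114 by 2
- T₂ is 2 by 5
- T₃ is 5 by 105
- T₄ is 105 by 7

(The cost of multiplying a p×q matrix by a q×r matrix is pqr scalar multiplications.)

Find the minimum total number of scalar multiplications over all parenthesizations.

Adjacent pairs: T₁T₂ = 114·2·5 = 1140; T₂T₃ = 2·5·105 = 1050; T₃T₄ = 5·105·7 = 3675.
Length 3: T₁..T₃: k=1: 0+1050+114·2·105=24990; k=2: 1140+0+114·5·105=60990 → min 24990 | T₂..T₄: k=2: 0+3675+2·5·7=3745; k=3: 1050+0+2·105·7=2520 → min 2520.
Length 4: T₁..T₄: k=1: 0+2520+114·2·7=4116; k=2: 1140+3675+114·5·7=8805; k=3: 24990+0+114·105·7=108780 → min 4116.
Optimal order: (T₁((T₂T₃)T₄)) with cost 4116.

4116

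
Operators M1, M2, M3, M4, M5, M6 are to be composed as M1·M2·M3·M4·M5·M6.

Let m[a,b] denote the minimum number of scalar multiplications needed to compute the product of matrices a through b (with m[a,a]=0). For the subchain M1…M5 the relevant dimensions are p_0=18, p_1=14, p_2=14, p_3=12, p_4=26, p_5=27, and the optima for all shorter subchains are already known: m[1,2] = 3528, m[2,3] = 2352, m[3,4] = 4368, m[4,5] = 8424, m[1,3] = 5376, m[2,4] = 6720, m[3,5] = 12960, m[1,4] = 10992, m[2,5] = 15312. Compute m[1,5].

19632

m[1,5] = min over k∈[1,4] of m[1,k]+m[k+1,5]+p_{0}·p_k·p_{5}.
k=1: 0 + 15312 + 18·14·27 = 22116; k=2: 3528 + 12960 + 18·14·27 = 23292; k=3: 5376 + 8424 + 18·12·27 = 19632; k=4: 10992 + 0 + 18·26·27 = 23628.
Minimum: 19632 at k=3.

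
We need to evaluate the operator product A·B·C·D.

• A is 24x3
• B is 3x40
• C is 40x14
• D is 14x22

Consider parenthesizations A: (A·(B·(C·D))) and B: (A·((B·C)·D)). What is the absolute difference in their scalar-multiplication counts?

12356

Order A = (A·(B·(C·D))): (C·D): 40×14 by 14×22 → 40×22, cost 40·14·22 = 12320; (B·(C·D)): 3×40 by 40×22 → 3×22, cost 3·40·22 = 2640; cumulative 14960; (A·(B·(C·D))): 24×3 by 3×22 → 24×22, cost 24·3·22 = 1584; cumulative 16544. Total 16544.
Order B = (A·((B·C)·D)): (B·C): 3×40 by 40×14 → 3×14, cost 3·40·14 = 1680; ((B·C)·D): 3×14 by 14×22 → 3×22, cost 3·14·22 = 924; cumulative 2604; (A·((B·C)·D)): 24×3 by 3×22 → 24×22, cost 24·3·22 = 1584; cumulative 4188. Total 4188.
Difference: |16544 − 4188| = 12356.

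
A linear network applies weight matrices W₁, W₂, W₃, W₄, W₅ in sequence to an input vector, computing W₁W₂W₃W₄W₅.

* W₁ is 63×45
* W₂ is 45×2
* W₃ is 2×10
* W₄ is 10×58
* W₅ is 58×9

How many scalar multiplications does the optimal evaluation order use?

Adjacent pairs: W₁W₂ = 63·45·2 = 5670; W₂W₃ = 45·2·10 = 900; W₃W₄ = 2·10·58 = 1160; W₄W₅ = 10·58·9 = 5220.
Length 3: W₁..W₃: k=1: 0+900+63·45·10=29250; k=2: 5670+0+63·2·10=6930 → min 6930 | W₂..W₄: k=2: 0+1160+45·2·58=6380; k=3: 900+0+45·10·58=27000 → min 6380 | W₃..W₅: k=3: 0+5220+2·10·9=5400; k=4: 1160+0+2·58·9=2204 → min 2204.
Length 4: W₁..W₄: k=1: 0+6380+63·45·58=170810; k=2: 5670+1160+63·2·58=14138; k=3: 6930+0+63·10·58=43470 → min 14138 | W₂..W₅: k=2: 0+2204+45·2·9=3014; k=3: 900+5220+45·10·9=10170; k=4: 6380+0+45·58·9=29870 → min 3014.
Length 5: W₁..W₅: k=1: 0+3014+63·45·9=28529; k=2: 5670+2204+63·2·9=9008; k=3: 6930+5220+63·10·9=17820; k=4: 14138+0+63·58·9=47024 → min 9008.
Optimal order: ((W₁W₂)((W₃W₄)W₅)) with cost 9008.

9008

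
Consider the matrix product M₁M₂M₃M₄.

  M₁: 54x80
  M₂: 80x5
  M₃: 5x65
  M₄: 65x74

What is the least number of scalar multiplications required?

65630

Adjacent pairs: M₁M₂ = 54·80·5 = 21600; M₂M₃ = 80·5·65 = 26000; M₃M₄ = 5·65·74 = 24050.
Length 3: M₁..M₃: k=1: 0+26000+54·80·65=306800; k=2: 21600+0+54·5·65=39150 → min 39150 | M₂..M₄: k=2: 0+24050+80·5·74=53650; k=3: 26000+0+80·65·74=410800 → min 53650.
Length 4: M₁..M₄: k=1: 0+53650+54·80·74=373330; k=2: 21600+24050+54·5·74=65630; k=3: 39150+0+54·65·74=298890 → min 65630.
Optimal order: ((M₁M₂)(M₃M₄)) with cost 65630.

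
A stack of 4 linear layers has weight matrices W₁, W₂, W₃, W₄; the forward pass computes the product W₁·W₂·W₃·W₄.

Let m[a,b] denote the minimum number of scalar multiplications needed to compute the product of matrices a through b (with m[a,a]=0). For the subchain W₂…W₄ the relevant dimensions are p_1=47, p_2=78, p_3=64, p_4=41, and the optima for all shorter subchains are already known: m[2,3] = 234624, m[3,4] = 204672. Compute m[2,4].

m[2,4] = min over k∈[2,3] of m[2,k]+m[k+1,4]+p_{1}·p_k·p_{4}.
k=2: 0 + 204672 + 47·78·41 = 354978; k=3: 234624 + 0 + 47·64·41 = 357952.
Minimum: 354978 at k=2.

354978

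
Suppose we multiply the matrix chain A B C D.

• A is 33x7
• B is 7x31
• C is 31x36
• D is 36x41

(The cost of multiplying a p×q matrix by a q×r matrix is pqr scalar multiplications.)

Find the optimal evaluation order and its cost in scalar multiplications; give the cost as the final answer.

27615

Adjacent pairs: AB = 33·7·31 = 7161; BC = 7·31·36 = 7812; CD = 31·36·41 = 45756.
Length 3: A..C: k=1: 0+7812+33·7·36=16128; k=2: 7161+0+33·31·36=43989 → min 16128 | B..D: k=2: 0+45756+7·31·41=54653; k=3: 7812+0+7·36·41=18144 → min 18144.
Length 4: A..D: k=1: 0+18144+33·7·41=27615; k=2: 7161+45756+33·31·41=94860; k=3: 16128+0+33·36·41=64836 → min 27615.
Optimal parenthesization: (A ((B C) D)) with cost 27615.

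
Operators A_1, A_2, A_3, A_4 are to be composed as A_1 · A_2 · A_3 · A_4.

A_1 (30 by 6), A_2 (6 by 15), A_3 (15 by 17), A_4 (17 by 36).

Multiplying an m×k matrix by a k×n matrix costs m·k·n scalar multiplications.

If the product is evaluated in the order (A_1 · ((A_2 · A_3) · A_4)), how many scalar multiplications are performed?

(A_2 · A_3): 6×15 by 15×17 → 6×17, cost 6·15·17 = 1530
((A_2 · A_3) · A_4): 6×17 by 17×36 → 6×36, cost 6·17·36 = 3672; cumulative 5202
(A_1 · ((A_2 · A_3) · A_4)): 30×6 by 6×36 → 30×36, cost 30·6·36 = 6480; cumulative 11682
Total: 11682 scalar multiplications.

11682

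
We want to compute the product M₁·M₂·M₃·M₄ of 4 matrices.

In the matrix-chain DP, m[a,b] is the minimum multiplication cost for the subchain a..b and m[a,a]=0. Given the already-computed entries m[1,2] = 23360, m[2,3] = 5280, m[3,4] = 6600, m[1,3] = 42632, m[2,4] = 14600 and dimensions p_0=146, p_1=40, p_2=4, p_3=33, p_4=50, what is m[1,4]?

m[1,4] = min over k∈[1,3] of m[1,k]+m[k+1,4]+p_{0}·p_k·p_{4}.
k=1: 0 + 14600 + 146·40·50 = 306600; k=2: 23360 + 6600 + 146·4·50 = 59160; k=3: 42632 + 0 + 146·33·50 = 283532.
Minimum: 59160 at k=2.

59160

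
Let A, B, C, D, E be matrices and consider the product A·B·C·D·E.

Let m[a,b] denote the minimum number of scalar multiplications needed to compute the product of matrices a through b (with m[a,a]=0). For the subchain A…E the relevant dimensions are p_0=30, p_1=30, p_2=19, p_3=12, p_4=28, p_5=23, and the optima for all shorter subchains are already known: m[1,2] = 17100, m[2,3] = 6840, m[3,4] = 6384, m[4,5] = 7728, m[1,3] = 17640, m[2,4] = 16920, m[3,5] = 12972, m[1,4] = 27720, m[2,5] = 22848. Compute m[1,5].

m[1,5] = min over k∈[1,4] of m[1,k]+m[k+1,5]+p_{0}·p_k·p_{5}.
k=1: 0 + 22848 + 30·30·23 = 43548; k=2: 17100 + 12972 + 30·19·23 = 43182; k=3: 17640 + 7728 + 30·12·23 = 33648; k=4: 27720 + 0 + 30·28·23 = 47040.
Minimum: 33648 at k=3.

33648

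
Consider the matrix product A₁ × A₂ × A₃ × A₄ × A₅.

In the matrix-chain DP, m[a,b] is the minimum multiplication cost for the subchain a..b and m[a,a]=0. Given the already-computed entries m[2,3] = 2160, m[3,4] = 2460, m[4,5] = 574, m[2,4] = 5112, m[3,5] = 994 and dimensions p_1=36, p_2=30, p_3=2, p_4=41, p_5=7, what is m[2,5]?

m[2,5] = min over k∈[2,4] of m[2,k]+m[k+1,5]+p_{1}·p_k·p_{5}.
k=2: 0 + 994 + 36·30·7 = 8554; k=3: 2160 + 574 + 36·2·7 = 3238; k=4: 5112 + 0 + 36·41·7 = 15444.
Minimum: 3238 at k=3.

3238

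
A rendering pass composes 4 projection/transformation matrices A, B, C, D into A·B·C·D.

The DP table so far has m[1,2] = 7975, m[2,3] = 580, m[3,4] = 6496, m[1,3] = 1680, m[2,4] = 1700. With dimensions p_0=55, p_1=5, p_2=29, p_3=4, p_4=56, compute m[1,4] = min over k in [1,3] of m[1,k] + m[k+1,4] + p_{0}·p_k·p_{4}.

m[1,4] = min over k∈[1,3] of m[1,k]+m[k+1,4]+p_{0}·p_k·p_{4}.
k=1: 0 + 1700 + 55·5·56 = 17100; k=2: 7975 + 6496 + 55·29·56 = 103791; k=3: 1680 + 0 + 55·4·56 = 14000.
Minimum: 14000 at k=3.

14000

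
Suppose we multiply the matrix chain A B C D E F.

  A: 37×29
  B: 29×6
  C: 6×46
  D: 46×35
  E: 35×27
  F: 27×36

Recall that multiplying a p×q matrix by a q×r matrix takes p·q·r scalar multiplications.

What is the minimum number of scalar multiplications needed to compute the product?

Adjacent pairs: AB = 37·29·6 = 6438; BC = 29·6·46 = 8004; CD = 6·46·35 = 9660; DE = 46·35·27 = 43470; EF = 35·27·36 = 34020.
Length 3: A..C: k=1: 0+8004+37·29·46=57362; k=2: 6438+0+37·6·46=16650 → min 16650 | B..D: k=2: 0+9660+29·6·35=15750; k=3: 8004+0+29·46·35=54694 → min 15750 | C..E: k=3: 0+43470+6·46·27=50922; k=4: 9660+0+6·35·27=15330 → min 15330 | D..F: k=4: 0+34020+46·35·36=91980; k=5: 43470+0+46·27·36=88182 → min 88182.
Length 4: A..D: k=1: 0+15750+37·29·35=53305; k=2: 6438+9660+37·6·35=23868; k=3: 16650+0+37·46·35=76220 → min 23868 | B..E: k=2: 0+15330+29·6·27=20028; k=3: 8004+43470+29·46·27=87492; k=4: 15750+0+29·35·27=43155 → min 20028 | C..F: k=3: 0+88182+6·46·36=98118; k=4: 9660+34020+6·35·36=51240; k=5: 15330+0+6·27·36=21162 → min 21162.
Length 5: A..E: k=1: 0+20028+37·29·27=48999; k=2: 6438+15330+37·6·27=27762; k=3: 16650+43470+37·46·27=106074; k=4: 23868+0+37·35·27=58833 → min 27762 | B..F: k=2: 0+21162+29·6·36=27426; k=3: 8004+88182+29·46·36=144210; k=4: 15750+34020+29·35·36=86310; k=5: 20028+0+29·27·36=48216 → min 27426.
Length 6: A..F: k=1: 0+27426+37·29·36=66054; k=2: 6438+21162+37·6·36=35592; k=3: 16650+88182+37·46·36=166104; k=4: 23868+34020+37·35·36=104508; k=5: 27762+0+37·27·36=63726 → min 35592.
Optimal order: ((A B) (((C D) E) F)) with cost 35592.

35592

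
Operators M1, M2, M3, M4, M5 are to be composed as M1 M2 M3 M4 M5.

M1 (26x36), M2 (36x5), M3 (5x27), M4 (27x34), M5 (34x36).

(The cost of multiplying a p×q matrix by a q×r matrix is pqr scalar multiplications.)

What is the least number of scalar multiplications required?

20070

Adjacent pairs: M1M2 = 26·36·5 = 4680; M2M3 = 36·5·27 = 4860; M3M4 = 5·27·34 = 4590; M4M5 = 27·34·36 = 33048.
Length 3: M1..M3: k=1: 0+4860+26·36·27=30132; k=2: 4680+0+26·5·27=8190 → min 8190 | M2..M4: k=2: 0+4590+36·5·34=10710; k=3: 4860+0+36·27·34=37908 → min 10710 | M3..M5: k=3: 0+33048+5·27·36=37908; k=4: 4590+0+5·34·36=10710 → min 10710.
Length 4: M1..M4: k=1: 0+10710+26·36·34=42534; k=2: 4680+4590+26·5·34=13690; k=3: 8190+0+26·27·34=32058 → min 13690 | M2..M5: k=2: 0+10710+36·5·36=17190; k=3: 4860+33048+36·27·36=72900; k=4: 10710+0+36·34·36=54774 → min 17190.
Length 5: M1..M5: k=1: 0+17190+26·36·36=50886; k=2: 4680+10710+26·5·36=20070; k=3: 8190+33048+26·27·36=66510; k=4: 13690+0+26·34·36=45514 → min 20070.
Optimal order: ((M1 M2) ((M3 M4) M5)) with cost 20070.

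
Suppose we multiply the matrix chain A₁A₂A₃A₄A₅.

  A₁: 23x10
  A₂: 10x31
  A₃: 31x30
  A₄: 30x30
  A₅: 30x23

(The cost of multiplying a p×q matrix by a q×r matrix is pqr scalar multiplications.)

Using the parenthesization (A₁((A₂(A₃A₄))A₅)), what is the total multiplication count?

49390

(A₃A₄): 31×30 by 30×30 → 31×30, cost 31·30·30 = 27900
(A₂(A₃A₄)): 10×31 by 31×30 → 10×30, cost 10·31·30 = 9300; cumulative 37200
((A₂(A₃A₄))A₅): 10×30 by 30×23 → 10×23, cost 10·30·23 = 6900; cumulative 44100
(A₁((A₂(A₃A₄))A₅)): 23×10 by 10×23 → 23×23, cost 23·10·23 = 5290; cumulative 49390
Total: 49390 scalar multiplications.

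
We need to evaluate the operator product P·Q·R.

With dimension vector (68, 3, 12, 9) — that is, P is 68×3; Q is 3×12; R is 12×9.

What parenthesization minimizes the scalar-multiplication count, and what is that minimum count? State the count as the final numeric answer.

(P·(Q·R)): cost 2160.
((P·Q)·R): cost 9792.
Optimal: (P·(Q·R)) with cost 2160.

2160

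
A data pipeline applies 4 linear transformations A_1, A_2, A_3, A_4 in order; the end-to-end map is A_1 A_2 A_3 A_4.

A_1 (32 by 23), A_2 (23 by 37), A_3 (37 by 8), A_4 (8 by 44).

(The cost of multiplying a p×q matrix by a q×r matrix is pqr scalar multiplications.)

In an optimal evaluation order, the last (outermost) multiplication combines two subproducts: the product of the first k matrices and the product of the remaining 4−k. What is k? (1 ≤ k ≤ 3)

Adjacent pairs: A_1A_2 = 32·23·37 = 27232; A_2A_3 = 23·37·8 = 6808; A_3A_4 = 37·8·44 = 13024.
Length 3: A_1..A_3: k=1: 0+6808+32·23·8=12696; k=2: 27232+0+32·37·8=36704 → min 12696 | A_2..A_4: k=2: 0+13024+23·37·44=50468; k=3: 6808+0+23·8·44=14904 → min 14904.
Top-level splits: k=1: (A_1..A_1)·(A_2..A_4) → 0+14904+32·23·44 = 47288; k=2: (A_1..A_2)·(A_3..A_4) → 27232+13024+32·37·44 = 92352; k=3: (A_1..A_3)·(A_4..A_4) → 12696+0+32·8·44 = 23960.
Best split is after A_3, i.e. k = 3.

3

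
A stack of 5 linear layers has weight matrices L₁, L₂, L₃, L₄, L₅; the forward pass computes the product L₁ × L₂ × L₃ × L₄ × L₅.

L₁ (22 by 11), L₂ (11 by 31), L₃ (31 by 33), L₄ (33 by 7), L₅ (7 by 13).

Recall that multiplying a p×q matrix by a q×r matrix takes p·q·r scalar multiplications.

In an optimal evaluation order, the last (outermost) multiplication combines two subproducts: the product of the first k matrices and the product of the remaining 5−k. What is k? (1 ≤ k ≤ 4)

Adjacent pairs: L₁L₂ = 22·11·31 = 7502; L₂L₃ = 11·31·33 = 11253; L₃L₄ = 31·33·7 = 7161; L₄L₅ = 33·7·13 = 3003.
Length 3: L₁..L₃: k=1: 0+11253+22·11·33=19239; k=2: 7502+0+22·31·33=30008 → min 19239 | L₂..L₄: k=2: 0+7161+11·31·7=9548; k=3: 11253+0+11·33·7=13794 → min 9548 | L₃..L₅: k=3: 0+3003+31·33·13=16302; k=4: 7161+0+31·7·13=9982 → min 9982.
Length 4: L₁..L₄: k=1: 0+9548+22·11·7=11242; k=2: 7502+7161+22·31·7=19437; k=3: 19239+0+22·33·7=24321 → min 11242 | L₂..L₅: k=2: 0+9982+11·31·13=14415; k=3: 11253+3003+11·33·13=18975; k=4: 9548+0+11·7·13=10549 → min 10549.
Top-level splits: k=1: (L₁..L₁)·(L₂..L₅) → 0+10549+22·11·13 = 13695; k=2: (L₁..L₂)·(L₃..L₅) → 7502+9982+22·31·13 = 26350; k=3: (L₁..L₃)·(L₄..L₅) → 19239+3003+22·33·13 = 31680; k=4: (L₁..L₄)·(L₅..L₅) → 11242+0+22·7·13 = 13244.
Best split is after L₄, i.e. k = 4.

4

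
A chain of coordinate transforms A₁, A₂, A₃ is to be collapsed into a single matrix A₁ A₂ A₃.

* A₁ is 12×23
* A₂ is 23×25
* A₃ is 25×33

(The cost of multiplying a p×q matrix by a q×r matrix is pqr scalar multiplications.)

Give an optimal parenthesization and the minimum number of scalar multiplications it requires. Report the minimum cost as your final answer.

16800

(A₁ (A₂ A₃)): cost 28083.
((A₁ A₂) A₃): cost 16800.
Optimal: ((A₁ A₂) A₃) with cost 16800.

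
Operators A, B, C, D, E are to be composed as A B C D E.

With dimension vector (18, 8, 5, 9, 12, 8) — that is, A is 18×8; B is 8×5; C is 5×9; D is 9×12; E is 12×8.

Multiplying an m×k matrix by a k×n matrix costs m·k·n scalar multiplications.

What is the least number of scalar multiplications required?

2460

Adjacent pairs: AB = 18·8·5 = 720; BC = 8·5·9 = 360; CD = 5·9·12 = 540; DE = 9·12·8 = 864.
Length 3: A..C: k=1: 0+360+18·8·9=1656; k=2: 720+0+18·5·9=1530 → min 1530 | B..D: k=2: 0+540+8·5·12=1020; k=3: 360+0+8·9·12=1224 → min 1020 | C..E: k=3: 0+864+5·9·8=1224; k=4: 540+0+5·12·8=1020 → min 1020.
Length 4: A..D: k=1: 0+1020+18·8·12=2748; k=2: 720+540+18·5·12=2340; k=3: 1530+0+18·9·12=3474 → min 2340 | B..E: k=2: 0+1020+8·5·8=1340; k=3: 360+864+8·9·8=1800; k=4: 1020+0+8·12·8=1788 → min 1340.
Length 5: A..E: k=1: 0+1340+18·8·8=2492; k=2: 720+1020+18·5·8=2460; k=3: 1530+864+18·9·8=3690; k=4: 2340+0+18·12·8=4068 → min 2460.
Optimal order: ((A B) ((C D) E)) with cost 2460.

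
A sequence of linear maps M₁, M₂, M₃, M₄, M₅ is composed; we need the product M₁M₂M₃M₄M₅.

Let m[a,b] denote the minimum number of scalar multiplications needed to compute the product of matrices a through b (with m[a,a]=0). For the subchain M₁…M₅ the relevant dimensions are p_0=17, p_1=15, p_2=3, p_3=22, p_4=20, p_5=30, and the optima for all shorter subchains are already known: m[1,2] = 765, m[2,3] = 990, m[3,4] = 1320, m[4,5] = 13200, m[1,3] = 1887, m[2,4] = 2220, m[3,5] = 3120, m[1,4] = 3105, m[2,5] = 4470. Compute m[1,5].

5415

m[1,5] = min over k∈[1,4] of m[1,k]+m[k+1,5]+p_{0}·p_k·p_{5}.
k=1: 0 + 4470 + 17·15·30 = 12120; k=2: 765 + 3120 + 17·3·30 = 5415; k=3: 1887 + 13200 + 17·22·30 = 26307; k=4: 3105 + 0 + 17·20·30 = 13305.
Minimum: 5415 at k=2.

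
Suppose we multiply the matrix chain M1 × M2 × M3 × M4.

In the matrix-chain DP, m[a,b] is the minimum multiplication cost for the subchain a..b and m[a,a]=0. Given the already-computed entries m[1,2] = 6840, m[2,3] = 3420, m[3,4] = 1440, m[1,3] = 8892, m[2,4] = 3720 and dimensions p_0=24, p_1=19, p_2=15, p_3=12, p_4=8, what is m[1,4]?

m[1,4] = min over k∈[1,3] of m[1,k]+m[k+1,4]+p_{0}·p_k·p_{4}.
k=1: 0 + 3720 + 24·19·8 = 7368; k=2: 6840 + 1440 + 24·15·8 = 11160; k=3: 8892 + 0 + 24·12·8 = 11196.
Minimum: 7368 at k=1.

7368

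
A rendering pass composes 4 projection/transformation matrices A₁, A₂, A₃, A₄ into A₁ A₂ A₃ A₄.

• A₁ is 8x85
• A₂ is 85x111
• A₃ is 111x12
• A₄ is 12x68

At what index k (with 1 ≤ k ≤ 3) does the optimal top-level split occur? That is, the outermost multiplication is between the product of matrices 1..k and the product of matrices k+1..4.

3

Adjacent pairs: A₁A₂ = 8·85·111 = 75480; A₂A₃ = 85·111·12 = 113220; A₃A₄ = 111·12·68 = 90576.
Length 3: A₁..A₃: k=1: 0+113220+8·85·12=121380; k=2: 75480+0+8·111·12=86136 → min 86136 | A₂..A₄: k=2: 0+90576+85·111·68=732156; k=3: 113220+0+85·12·68=182580 → min 182580.
Top-level splits: k=1: (A₁..A₁)·(A₂..A₄) → 0+182580+8·85·68 = 228820; k=2: (A₁..A₂)·(A₃..A₄) → 75480+90576+8·111·68 = 226440; k=3: (A₁..A₃)·(A₄..A₄) → 86136+0+8·12·68 = 92664.
Best split is after A₃, i.e. k = 3.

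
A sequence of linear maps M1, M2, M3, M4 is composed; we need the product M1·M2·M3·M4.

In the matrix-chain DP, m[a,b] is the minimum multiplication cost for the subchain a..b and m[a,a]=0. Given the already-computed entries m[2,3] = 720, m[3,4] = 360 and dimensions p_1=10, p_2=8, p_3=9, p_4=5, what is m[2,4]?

m[2,4] = min over k∈[2,3] of m[2,k]+m[k+1,4]+p_{1}·p_k·p_{4}.
k=2: 0 + 360 + 10·8·5 = 760; k=3: 720 + 0 + 10·9·5 = 1170.
Minimum: 760 at k=2.

760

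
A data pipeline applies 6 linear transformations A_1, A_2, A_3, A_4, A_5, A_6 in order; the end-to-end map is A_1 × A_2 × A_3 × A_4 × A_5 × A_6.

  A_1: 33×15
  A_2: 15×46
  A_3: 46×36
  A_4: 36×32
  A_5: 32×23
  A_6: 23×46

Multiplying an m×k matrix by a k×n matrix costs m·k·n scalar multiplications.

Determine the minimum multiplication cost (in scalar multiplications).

91800

Adjacent pairs: A_1A_2 = 33·15·46 = 22770; A_2A_3 = 15·46·36 = 24840; A_3A_4 = 46·36·32 = 52992; A_4A_5 = 36·32·23 = 26496; A_5A_6 = 32·23·46 = 33856.
Length 3: A_1..A_3: k=1: 0+24840+33·15·36=42660; k=2: 22770+0+33·46·36=77418 → min 42660 | A_2..A_4: k=2: 0+52992+15·46·32=75072; k=3: 24840+0+15·36·32=42120 → min 42120 | A_3..A_5: k=3: 0+26496+46·36·23=64584; k=4: 52992+0+46·32·23=86848 → min 64584 | A_4..A_6: k=4: 0+33856+36·32·46=86848; k=5: 26496+0+36·23·46=64584 → min 64584.
Length 4: A_1..A_4: k=1: 0+42120+33·15·32=57960; k=2: 22770+52992+33·46·32=124338; k=3: 42660+0+33·36·32=80676 → min 57960 | A_2..A_5: k=2: 0+64584+15·46·23=80454; k=3: 24840+26496+15·36·23=63756; k=4: 42120+0+15·32·23=53160 → min 53160 | A_3..A_6: k=3: 0+64584+46·36·46=140760; k=4: 52992+33856+46·32·46=154560; k=5: 64584+0+46·23·46=113252 → min 113252.
Length 5: A_1..A_5: k=1: 0+53160+33·15·23=64545; k=2: 22770+64584+33·46·23=122268; k=3: 42660+26496+33·36·23=96480; k=4: 57960+0+33·32·23=82248 → min 64545 | A_2..A_6: k=2: 0+113252+15·46·46=144992; k=3: 24840+64584+15·36·46=114264; k=4: 42120+33856+15·32·46=98056; k=5: 53160+0+15·23·46=69030 → min 69030.
Length 6: A_1..A_6: k=1: 0+69030+33·15·46=91800; k=2: 22770+113252+33·46·46=205850; k=3: 42660+64584+33·36·46=161892; k=4: 57960+33856+33·32·46=140392; k=5: 64545+0+33·23·46=99459 → min 91800.
Optimal order: (A_1 × ((((A_2 × A_3) × A_4) × A_5) × A_6)) with cost 91800.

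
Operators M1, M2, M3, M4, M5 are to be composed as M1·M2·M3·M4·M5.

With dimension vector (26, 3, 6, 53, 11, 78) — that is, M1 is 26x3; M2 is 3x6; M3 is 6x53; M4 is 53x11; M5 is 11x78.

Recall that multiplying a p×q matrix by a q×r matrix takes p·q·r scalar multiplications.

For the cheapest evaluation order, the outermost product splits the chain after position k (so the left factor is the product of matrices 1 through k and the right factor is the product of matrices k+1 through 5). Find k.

1

Adjacent pairs: M1M2 = 26·3·6 = 468; M2M3 = 3·6·53 = 954; M3M4 = 6·53·11 = 3498; M4M5 = 53·11·78 = 45474.
Length 3: M1..M3: k=1: 0+954+26·3·53=5088; k=2: 468+0+26·6·53=8736 → min 5088 | M2..M4: k=2: 0+3498+3·6·11=3696; k=3: 954+0+3·53·11=2703 → min 2703 | M3..M5: k=3: 0+45474+6·53·78=70278; k=4: 3498+0+6·11·78=8646 → min 8646.
Length 4: M1..M4: k=1: 0+2703+26·3·11=3561; k=2: 468+3498+26·6·11=5682; k=3: 5088+0+26·53·11=20246 → min 3561 | M2..M5: k=2: 0+8646+3·6·78=10050; k=3: 954+45474+3·53·78=58830; k=4: 2703+0+3·11·78=5277 → min 5277.
Top-level splits: k=1: (M1..M1)·(M2..M5) → 0+5277+26·3·78 = 11361; k=2: (M1..M2)·(M3..M5) → 468+8646+26·6·78 = 21282; k=3: (M1..M3)·(M4..M5) → 5088+45474+26·53·78 = 158046; k=4: (M1..M4)·(M5..M5) → 3561+0+26·11·78 = 25869.
Best split is after M1, i.e. k = 1.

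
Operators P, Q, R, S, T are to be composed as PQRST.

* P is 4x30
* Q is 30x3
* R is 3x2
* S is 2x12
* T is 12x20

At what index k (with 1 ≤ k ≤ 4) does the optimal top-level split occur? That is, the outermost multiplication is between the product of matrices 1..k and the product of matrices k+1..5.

Adjacent pairs: PQ = 4·30·3 = 360; QR = 30·3·2 = 180; RS = 3·2·12 = 72; ST = 2·12·20 = 480.
Length 3: P..R: k=1: 0+180+4·30·2=420; k=2: 360+0+4·3·2=384 → min 384 | Q..S: k=2: 0+72+30·3·12=1152; k=3: 180+0+30·2·12=900 → min 900 | R..T: k=3: 0+480+3·2·20=600; k=4: 72+0+3·12·20=792 → min 600.
Length 4: P..S: k=1: 0+900+4·30·12=2340; k=2: 360+72+4·3·12=576; k=3: 384+0+4·2·12=480 → min 480 | Q..T: k=2: 0+600+30·3·20=2400; k=3: 180+480+30·2·20=1860; k=4: 900+0+30·12·20=8100 → min 1860.
Top-level splits: k=1: (P..P)·(Q..T) → 0+1860+4·30·20 = 4260; k=2: (P..Q)·(R..T) → 360+600+4·3·20 = 1200; k=3: (P..R)·(S..T) → 384+480+4·2·20 = 1024; k=4: (P..S)·(T..T) → 480+0+4·12·20 = 1440.
Best split is after R, i.e. k = 3.

3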